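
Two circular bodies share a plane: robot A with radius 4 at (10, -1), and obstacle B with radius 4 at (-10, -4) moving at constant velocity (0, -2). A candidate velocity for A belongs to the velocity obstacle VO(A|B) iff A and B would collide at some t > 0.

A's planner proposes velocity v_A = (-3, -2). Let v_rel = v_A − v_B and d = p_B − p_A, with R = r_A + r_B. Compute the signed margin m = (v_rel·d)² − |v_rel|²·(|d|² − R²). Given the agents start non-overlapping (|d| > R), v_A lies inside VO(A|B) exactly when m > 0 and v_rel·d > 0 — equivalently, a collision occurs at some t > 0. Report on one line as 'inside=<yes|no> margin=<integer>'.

d = (-20, -3),  |d|² = 409;  R = 4+4 = 8,  c = 409−8² = 345
v_rel = (-3, 0),  |v_rel|² = 9;  v_rel·d = (-3)·(-20) + (0)·(-3) = 60
9·t² − 120·t + 345 = 0  ⇒  m = 60² − 9·345 = 495
m = 495 > 0,  v_rel·d = 60 > 0  ⇒  inside

inside=yes margin=495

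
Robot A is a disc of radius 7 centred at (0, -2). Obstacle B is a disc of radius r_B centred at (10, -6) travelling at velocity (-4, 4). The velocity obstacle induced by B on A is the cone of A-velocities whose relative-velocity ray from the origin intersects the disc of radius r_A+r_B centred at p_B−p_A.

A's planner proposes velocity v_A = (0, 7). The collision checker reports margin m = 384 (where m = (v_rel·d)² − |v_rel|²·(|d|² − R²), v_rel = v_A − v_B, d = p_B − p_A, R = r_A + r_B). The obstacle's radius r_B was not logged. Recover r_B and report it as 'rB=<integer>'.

m = 384
d = (10, -4);  v_rel = (4, 3),  |v_rel|² = 25
v_rel×d = (4)·(-4) − (3)·(10) = -46
since m = R²·25 − (-46)²:  R² = (2116 + 384) / 25 = 100
R = √100 = 10  ⇒  r_B = 10 − 7 = 3

rB=3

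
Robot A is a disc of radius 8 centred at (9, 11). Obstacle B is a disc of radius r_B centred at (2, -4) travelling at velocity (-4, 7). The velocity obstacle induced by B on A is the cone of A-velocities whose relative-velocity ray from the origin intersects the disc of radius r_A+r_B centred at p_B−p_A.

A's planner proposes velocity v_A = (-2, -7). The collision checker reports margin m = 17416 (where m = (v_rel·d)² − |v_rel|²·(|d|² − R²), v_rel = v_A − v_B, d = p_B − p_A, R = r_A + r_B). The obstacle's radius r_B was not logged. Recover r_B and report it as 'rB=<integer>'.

m = 17416
d = (-7, -15);  v_rel = (2, -14),  |v_rel|² = 200
v_rel×d = (2)·(-15) − (-14)·(-7) = -128
since m = R²·200 − (-128)²:  R² = (16384 + 17416) / 200 = 169
R = √169 = 13  ⇒  r_B = 13 − 8 = 5

rB=5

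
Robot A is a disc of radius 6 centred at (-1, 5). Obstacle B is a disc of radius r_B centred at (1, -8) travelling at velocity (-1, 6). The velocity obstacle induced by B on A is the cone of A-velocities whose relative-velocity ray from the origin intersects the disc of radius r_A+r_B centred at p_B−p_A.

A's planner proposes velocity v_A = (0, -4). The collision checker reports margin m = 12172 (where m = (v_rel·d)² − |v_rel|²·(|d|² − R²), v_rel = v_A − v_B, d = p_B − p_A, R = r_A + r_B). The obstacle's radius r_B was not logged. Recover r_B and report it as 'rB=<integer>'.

m = 12172
d = (2, -13);  v_rel = (1, -10),  |v_rel|² = 101
v_rel×d = (1)·(-13) − (-10)·(2) = 7
since m = R²·101 − 7²:  R² = (49 + 12172) / 101 = 121
R = √121 = 11  ⇒  r_B = 11 − 6 = 5

rB=5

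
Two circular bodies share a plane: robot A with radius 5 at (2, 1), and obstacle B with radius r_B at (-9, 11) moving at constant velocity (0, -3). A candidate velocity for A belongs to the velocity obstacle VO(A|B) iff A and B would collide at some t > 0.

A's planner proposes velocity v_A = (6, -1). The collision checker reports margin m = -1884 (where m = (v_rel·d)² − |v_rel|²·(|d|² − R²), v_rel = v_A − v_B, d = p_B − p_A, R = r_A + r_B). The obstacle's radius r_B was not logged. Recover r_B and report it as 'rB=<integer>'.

m = -1884
d = (-11, 10);  v_rel = (6, 2),  |v_rel|² = 40
v_rel×d = (6)·(10) − (2)·(-11) = 82
since m = R²·40 − 82²:  R² = (6724 + -1884) / 40 = 121
R = √121 = 11  ⇒  r_B = 11 − 5 = 6

rB=6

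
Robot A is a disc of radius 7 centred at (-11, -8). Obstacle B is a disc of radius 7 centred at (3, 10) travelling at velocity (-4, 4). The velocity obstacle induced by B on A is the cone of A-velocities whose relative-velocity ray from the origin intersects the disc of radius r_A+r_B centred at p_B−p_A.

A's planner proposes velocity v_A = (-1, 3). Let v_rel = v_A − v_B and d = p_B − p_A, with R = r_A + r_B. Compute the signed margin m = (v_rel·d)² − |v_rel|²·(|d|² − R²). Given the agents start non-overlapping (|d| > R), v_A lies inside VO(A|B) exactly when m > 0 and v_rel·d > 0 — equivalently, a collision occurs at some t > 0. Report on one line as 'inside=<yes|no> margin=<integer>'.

d = (14, 18),  |d|² = 520;  R = 7+7 = 14,  c = 520−14² = 324
v_rel = (3, -1),  |v_rel|² = 10;  v_rel·d = (3)·(14) + (-1)·(18) = 24
10·t² − 48·t + 324 = 0  ⇒  m = 24² − 10·324 = -2664
m = -2664 < 0,  v_rel·d = 24 > 0  ⇒  outside

inside=no margin=-2664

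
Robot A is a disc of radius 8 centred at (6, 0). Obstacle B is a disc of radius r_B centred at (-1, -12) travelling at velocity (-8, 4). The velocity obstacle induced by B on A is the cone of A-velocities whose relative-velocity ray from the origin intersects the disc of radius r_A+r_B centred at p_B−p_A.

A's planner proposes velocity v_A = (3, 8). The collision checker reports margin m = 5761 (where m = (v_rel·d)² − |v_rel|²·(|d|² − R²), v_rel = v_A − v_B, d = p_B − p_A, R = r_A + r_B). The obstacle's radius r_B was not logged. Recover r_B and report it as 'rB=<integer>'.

m = 5761
d = (-7, -12);  v_rel = (11, 4),  |v_rel|² = 137
v_rel×d = (11)·(-12) − (4)·(-7) = -104
since m = R²·137 − (-104)²:  R² = (10816 + 5761) / 137 = 121
R = √121 = 11  ⇒  r_B = 11 − 8 = 3

rB=3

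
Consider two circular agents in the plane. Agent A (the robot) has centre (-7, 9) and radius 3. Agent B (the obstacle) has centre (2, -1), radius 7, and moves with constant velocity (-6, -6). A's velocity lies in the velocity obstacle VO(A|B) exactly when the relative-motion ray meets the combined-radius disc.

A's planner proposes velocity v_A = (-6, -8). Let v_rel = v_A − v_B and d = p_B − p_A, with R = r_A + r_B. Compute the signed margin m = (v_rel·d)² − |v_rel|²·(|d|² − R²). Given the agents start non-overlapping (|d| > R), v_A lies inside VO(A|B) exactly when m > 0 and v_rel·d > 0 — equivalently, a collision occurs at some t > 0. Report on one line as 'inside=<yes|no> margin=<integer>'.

d = (9, -10),  |d|² = 181;  R = 3+7 = 10,  c = 181−10² = 81
v_rel = (0, -2),  |v_rel|² = 4;  v_rel·d = (0)·(9) + (-2)·(-10) = 20
4·t² − 40·t + 81 = 0  ⇒  m = 20² − 4·81 = 76
m = 76 > 0,  v_rel·d = 20 > 0  ⇒  inside

inside=yes margin=76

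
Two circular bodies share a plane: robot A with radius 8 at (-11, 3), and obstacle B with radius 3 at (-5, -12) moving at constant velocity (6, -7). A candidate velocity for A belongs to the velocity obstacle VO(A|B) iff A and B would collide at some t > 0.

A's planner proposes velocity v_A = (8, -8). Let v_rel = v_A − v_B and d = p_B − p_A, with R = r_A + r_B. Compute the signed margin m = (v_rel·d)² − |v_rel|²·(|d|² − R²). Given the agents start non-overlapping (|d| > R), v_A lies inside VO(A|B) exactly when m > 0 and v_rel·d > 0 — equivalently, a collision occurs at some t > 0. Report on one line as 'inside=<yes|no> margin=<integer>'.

d = (6, -15),  |d|² = 261;  R = 8+3 = 11,  c = 261−11² = 140
v_rel = (2, -1),  |v_rel|² = 5;  v_rel·d = (2)·(6) + (-1)·(-15) = 27
5·t² − 54·t + 140 = 0  ⇒  m = 27² − 5·140 = 29
m = 29 > 0,  v_rel·d = 27 > 0  ⇒  inside

inside=yes margin=29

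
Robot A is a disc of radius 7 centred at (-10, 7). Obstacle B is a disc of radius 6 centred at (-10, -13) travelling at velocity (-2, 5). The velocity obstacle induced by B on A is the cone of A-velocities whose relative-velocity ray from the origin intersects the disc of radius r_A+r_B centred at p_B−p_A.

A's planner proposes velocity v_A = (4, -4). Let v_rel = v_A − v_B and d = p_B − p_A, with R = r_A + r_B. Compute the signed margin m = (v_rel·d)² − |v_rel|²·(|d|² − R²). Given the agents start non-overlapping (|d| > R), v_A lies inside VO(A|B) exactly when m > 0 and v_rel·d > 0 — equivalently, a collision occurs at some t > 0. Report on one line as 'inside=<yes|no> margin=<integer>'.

d = (0, -20),  |d|² = 400;  R = 7+6 = 13,  c = 400−13² = 231
v_rel = (6, -9),  |v_rel|² = 117;  v_rel·d = (6)·(0) + (-9)·(-20) = 180
117·t² − 360·t + 231 = 0  ⇒  m = 180² − 117·231 = 5373
m = 5373 > 0,  v_rel·d = 180 > 0  ⇒  inside

inside=yes margin=5373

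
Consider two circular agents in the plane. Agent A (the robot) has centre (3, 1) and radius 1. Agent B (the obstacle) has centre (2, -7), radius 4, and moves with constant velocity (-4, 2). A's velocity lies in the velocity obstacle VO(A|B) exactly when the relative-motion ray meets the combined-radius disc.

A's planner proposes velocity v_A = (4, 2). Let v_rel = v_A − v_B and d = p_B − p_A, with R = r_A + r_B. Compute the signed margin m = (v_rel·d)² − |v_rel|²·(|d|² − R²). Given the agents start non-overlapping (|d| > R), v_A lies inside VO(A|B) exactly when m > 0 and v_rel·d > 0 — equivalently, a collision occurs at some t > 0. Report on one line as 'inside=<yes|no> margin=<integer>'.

d = (-1, -8),  |d|² = 65;  R = 1+4 = 5,  c = 65−5² = 40
v_rel = (8, 0),  |v_rel|² = 64;  v_rel·d = (8)·(-1) + (0)·(-8) = -8
64·t² + 16·t + 40 = 0  ⇒  m = (-8)² − 64·40 = -2496
m = -2496 < 0,  v_rel·d = -8 < 0  ⇒  outside

inside=no margin=-2496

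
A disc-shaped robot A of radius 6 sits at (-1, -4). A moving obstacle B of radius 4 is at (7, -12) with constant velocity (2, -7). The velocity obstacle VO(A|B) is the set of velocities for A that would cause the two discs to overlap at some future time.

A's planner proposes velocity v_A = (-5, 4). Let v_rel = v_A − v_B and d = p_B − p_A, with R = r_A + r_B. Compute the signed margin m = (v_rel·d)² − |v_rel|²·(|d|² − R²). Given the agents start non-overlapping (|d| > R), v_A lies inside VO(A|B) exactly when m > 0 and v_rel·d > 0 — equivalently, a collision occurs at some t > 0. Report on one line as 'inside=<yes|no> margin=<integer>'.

d = (8, -8),  |d|² = 128;  R = 6+4 = 10,  c = 128−10² = 28
v_rel = (-7, 11),  |v_rel|² = 170;  v_rel·d = (-7)·(8) + (11)·(-8) = -144
170·t² + 288·t + 28 = 0  ⇒  m = (-144)² − 170·28 = 15976
m = 15976 > 0,  v_rel·d = -144 < 0  ⇒  outside

inside=no margin=15976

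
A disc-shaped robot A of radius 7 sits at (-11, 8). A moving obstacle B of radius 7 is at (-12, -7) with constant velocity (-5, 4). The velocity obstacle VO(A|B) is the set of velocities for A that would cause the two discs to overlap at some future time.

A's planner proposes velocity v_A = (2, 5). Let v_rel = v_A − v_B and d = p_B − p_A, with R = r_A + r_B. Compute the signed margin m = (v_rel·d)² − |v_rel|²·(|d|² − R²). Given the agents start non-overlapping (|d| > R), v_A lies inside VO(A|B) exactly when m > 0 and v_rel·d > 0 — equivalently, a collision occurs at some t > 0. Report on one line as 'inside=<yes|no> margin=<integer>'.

d = (-1, -15),  |d|² = 226;  R = 7+7 = 14,  c = 226−14² = 30
v_rel = (7, 1),  |v_rel|² = 50;  v_rel·d = (7)·(-1) + (1)·(-15) = -22
50·t² + 44·t + 30 = 0  ⇒  m = (-22)² − 50·30 = -1016
m = -1016 < 0,  v_rel·d = -22 < 0  ⇒  outside

inside=no margin=-1016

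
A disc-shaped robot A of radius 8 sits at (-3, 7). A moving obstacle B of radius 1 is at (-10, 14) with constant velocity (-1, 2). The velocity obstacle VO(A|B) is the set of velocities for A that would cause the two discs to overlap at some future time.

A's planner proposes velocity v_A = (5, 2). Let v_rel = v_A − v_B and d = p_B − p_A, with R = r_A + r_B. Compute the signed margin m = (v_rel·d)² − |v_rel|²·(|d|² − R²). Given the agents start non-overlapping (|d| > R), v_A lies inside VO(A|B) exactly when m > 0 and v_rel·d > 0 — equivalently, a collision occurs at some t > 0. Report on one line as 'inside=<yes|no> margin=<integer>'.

d = (-7, 7),  |d|² = 98;  R = 8+1 = 9,  c = 98−9² = 17
v_rel = (6, 0),  |v_rel|² = 36;  v_rel·d = (6)·(-7) + (0)·(7) = -42
36·t² + 84·t + 17 = 0  ⇒  m = (-42)² − 36·17 = 1152
m = 1152 > 0,  v_rel·d = -42 < 0  ⇒  outside

inside=no margin=1152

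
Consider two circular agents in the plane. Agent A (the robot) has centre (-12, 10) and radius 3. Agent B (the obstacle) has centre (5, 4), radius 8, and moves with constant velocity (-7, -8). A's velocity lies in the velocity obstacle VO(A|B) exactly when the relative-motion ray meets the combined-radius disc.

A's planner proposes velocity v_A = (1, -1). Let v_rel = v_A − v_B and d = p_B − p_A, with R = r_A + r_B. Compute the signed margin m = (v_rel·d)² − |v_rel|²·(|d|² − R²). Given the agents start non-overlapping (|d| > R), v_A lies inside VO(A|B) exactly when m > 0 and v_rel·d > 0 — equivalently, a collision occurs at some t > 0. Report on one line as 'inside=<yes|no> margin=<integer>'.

d = (17, -6),  |d|² = 325;  R = 3+8 = 11,  c = 325−11² = 204
v_rel = (8, 7),  |v_rel|² = 113;  v_rel·d = (8)·(17) + (7)·(-6) = 94
113·t² − 188·t + 204 = 0  ⇒  m = 94² − 113·204 = -14216
m = -14216 < 0,  v_rel·d = 94 > 0  ⇒  outside

inside=no margin=-14216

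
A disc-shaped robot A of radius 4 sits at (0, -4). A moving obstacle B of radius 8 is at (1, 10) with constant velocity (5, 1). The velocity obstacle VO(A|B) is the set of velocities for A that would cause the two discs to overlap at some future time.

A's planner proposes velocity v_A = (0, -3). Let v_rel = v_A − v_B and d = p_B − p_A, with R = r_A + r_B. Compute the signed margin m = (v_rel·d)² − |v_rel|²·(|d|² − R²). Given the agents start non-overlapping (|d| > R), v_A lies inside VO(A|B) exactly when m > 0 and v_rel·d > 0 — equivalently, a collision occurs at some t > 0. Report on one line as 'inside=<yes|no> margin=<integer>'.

d = (1, 14),  |d|² = 197;  R = 4+8 = 12,  c = 197−12² = 53
v_rel = (-5, -4),  |v_rel|² = 41;  v_rel·d = (-5)·(1) + (-4)·(14) = -61
41·t² + 122·t + 53 = 0  ⇒  m = (-61)² − 41·53 = 1548
m = 1548 > 0,  v_rel·d = -61 < 0  ⇒  outside

inside=no margin=1548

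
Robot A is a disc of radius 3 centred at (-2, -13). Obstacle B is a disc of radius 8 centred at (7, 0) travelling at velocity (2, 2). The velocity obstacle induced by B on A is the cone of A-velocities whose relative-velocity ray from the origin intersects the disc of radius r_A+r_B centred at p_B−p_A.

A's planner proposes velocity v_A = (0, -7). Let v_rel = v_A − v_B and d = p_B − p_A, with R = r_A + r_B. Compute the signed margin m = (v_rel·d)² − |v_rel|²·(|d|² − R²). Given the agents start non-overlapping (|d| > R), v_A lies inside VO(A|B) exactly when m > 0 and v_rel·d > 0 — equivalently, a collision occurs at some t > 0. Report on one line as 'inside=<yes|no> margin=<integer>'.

d = (9, 13),  |d|² = 250;  R = 3+8 = 11,  c = 250−11² = 129
v_rel = (-2, -9),  |v_rel|² = 85;  v_rel·d = (-2)·(9) + (-9)·(13) = -135
85·t² + 270·t + 129 = 0  ⇒  m = (-135)² − 85·129 = 7260
m = 7260 > 0,  v_rel·d = -135 < 0  ⇒  outside

inside=no margin=7260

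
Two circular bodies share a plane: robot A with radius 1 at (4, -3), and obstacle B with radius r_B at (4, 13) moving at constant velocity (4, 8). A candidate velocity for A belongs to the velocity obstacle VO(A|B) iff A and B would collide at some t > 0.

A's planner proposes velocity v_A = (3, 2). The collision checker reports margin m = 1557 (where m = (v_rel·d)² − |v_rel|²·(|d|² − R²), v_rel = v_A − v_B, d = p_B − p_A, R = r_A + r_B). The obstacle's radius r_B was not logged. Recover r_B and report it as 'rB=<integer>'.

m = 1557
d = (0, 16);  v_rel = (-1, -6),  |v_rel|² = 37
v_rel×d = (-1)·(16) − (-6)·(0) = -16
since m = R²·37 − (-16)²:  R² = (256 + 1557) / 37 = 49
R = √49 = 7  ⇒  r_B = 7 − 1 = 6

rB=6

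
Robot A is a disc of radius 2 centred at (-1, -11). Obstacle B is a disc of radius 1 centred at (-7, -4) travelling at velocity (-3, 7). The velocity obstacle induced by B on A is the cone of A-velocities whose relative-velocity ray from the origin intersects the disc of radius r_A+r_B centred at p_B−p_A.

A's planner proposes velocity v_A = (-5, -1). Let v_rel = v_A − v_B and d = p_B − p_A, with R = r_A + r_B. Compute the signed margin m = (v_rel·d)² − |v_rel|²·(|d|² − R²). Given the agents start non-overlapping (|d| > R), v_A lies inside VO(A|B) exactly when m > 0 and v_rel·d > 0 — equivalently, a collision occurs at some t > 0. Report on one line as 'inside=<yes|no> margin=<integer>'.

d = (-6, 7),  |d|² = 85;  R = 2+1 = 3,  c = 85−3² = 76
v_rel = (-2, -8),  |v_rel|² = 68;  v_rel·d = (-2)·(-6) + (-8)·(7) = -44
68·t² + 88·t + 76 = 0  ⇒  m = (-44)² − 68·76 = -3232
m = -3232 < 0,  v_rel·d = -44 < 0  ⇒  outside

inside=no margin=-3232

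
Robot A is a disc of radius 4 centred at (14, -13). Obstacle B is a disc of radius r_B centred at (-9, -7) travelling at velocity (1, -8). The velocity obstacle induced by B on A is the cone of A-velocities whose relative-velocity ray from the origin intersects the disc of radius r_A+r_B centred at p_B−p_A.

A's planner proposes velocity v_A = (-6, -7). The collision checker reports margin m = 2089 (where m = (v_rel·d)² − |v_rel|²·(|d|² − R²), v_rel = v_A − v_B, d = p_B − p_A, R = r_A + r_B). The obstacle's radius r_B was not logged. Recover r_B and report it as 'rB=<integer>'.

m = 2089
d = (-23, 6);  v_rel = (-7, 1),  |v_rel|² = 50
v_rel×d = (-7)·(6) − (1)·(-23) = -19
since m = R²·50 − (-19)²:  R² = (361 + 2089) / 50 = 49
R = √49 = 7  ⇒  r_B = 7 − 4 = 3

rB=3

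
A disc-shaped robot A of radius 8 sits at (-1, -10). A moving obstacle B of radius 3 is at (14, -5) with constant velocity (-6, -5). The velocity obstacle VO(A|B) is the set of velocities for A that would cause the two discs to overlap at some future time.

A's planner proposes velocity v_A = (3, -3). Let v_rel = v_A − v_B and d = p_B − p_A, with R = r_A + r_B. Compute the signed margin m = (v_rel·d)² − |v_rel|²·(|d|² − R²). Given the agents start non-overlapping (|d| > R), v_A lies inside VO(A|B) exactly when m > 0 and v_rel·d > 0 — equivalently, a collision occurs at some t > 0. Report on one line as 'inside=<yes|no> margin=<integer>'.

d = (15, 5),  |d|² = 250;  R = 8+3 = 11,  c = 250−11² = 129
v_rel = (9, 2),  |v_rel|² = 85;  v_rel·d = (9)·(15) + (2)·(5) = 145
85·t² − 290·t + 129 = 0  ⇒  m = 145² − 85·129 = 10060
m = 10060 > 0,  v_rel·d = 145 > 0  ⇒  inside

inside=yes margin=10060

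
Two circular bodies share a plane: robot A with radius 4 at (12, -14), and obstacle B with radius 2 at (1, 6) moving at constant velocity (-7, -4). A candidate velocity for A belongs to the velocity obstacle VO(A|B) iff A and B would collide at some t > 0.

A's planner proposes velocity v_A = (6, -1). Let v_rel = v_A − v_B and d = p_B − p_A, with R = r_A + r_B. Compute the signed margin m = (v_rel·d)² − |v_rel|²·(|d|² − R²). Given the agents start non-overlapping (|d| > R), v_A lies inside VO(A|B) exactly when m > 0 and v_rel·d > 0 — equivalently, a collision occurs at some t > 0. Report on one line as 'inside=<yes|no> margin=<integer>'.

d = (-11, 20),  |d|² = 521;  R = 4+2 = 6,  c = 521−6² = 485
v_rel = (13, 3),  |v_rel|² = 178;  v_rel·d = (13)·(-11) + (3)·(20) = -83
178·t² + 166·t + 485 = 0  ⇒  m = (-83)² − 178·485 = -79441
m = -79441 < 0,  v_rel·d = -83 < 0  ⇒  outside

inside=no margin=-79441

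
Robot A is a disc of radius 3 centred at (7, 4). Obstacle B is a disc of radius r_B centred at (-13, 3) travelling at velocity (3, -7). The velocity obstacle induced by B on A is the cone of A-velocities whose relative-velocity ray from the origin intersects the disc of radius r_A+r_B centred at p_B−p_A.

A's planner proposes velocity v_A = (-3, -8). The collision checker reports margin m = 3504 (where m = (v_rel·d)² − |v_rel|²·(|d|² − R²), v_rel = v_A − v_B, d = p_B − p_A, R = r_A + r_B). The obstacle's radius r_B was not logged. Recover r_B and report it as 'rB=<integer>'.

m = 3504
d = (-20, -1);  v_rel = (-6, -1),  |v_rel|² = 37
v_rel×d = (-6)·(-1) − (-1)·(-20) = -14
since m = R²·37 − (-14)²:  R² = (196 + 3504) / 37 = 100
R = √100 = 10  ⇒  r_B = 10 − 3 = 7

rB=7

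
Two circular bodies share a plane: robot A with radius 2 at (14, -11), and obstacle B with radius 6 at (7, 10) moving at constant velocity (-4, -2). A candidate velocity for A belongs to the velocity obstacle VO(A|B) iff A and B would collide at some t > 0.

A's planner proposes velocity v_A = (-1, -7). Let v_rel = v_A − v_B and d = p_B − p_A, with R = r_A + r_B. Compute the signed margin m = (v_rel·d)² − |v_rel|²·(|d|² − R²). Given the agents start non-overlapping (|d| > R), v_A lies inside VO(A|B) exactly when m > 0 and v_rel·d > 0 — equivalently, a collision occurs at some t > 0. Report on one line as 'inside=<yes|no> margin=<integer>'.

d = (-7, 21),  |d|² = 490;  R = 2+6 = 8,  c = 490−8² = 426
v_rel = (3, -5),  |v_rel|² = 34;  v_rel·d = (3)·(-7) + (-5)·(21) = -126
34·t² + 252·t + 426 = 0  ⇒  m = (-126)² − 34·426 = 1392
m = 1392 > 0,  v_rel·d = -126 < 0  ⇒  outside

inside=no margin=1392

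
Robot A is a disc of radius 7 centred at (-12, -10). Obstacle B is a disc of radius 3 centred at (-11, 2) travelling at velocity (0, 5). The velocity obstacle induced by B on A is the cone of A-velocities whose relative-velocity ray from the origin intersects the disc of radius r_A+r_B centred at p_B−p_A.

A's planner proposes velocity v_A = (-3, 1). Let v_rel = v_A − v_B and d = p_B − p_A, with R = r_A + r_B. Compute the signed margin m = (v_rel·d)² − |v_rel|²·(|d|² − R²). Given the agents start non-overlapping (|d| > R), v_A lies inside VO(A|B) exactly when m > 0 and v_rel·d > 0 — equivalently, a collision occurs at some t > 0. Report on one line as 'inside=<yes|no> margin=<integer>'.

d = (1, 12),  |d|² = 145;  R = 7+3 = 10,  c = 145−10² = 45
v_rel = (-3, -4),  |v_rel|² = 25;  v_rel·d = (-3)·(1) + (-4)·(12) = -51
25·t² + 102·t + 45 = 0  ⇒  m = (-51)² − 25·45 = 1476
m = 1476 > 0,  v_rel·d = -51 < 0  ⇒  outside

inside=no margin=1476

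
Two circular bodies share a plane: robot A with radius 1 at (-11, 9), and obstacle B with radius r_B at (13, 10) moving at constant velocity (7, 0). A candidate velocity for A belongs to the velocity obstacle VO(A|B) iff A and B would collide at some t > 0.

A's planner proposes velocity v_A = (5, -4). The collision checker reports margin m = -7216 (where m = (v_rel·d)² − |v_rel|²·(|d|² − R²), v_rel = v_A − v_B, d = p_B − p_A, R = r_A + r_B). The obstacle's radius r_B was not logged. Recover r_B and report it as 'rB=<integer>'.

m = -7216
d = (24, 1);  v_rel = (-2, -4),  |v_rel|² = 20
v_rel×d = (-2)·(1) − (-4)·(24) = 94
since m = R²·20 − 94²:  R² = (8836 + -7216) / 20 = 81
R = √81 = 9  ⇒  r_B = 9 − 1 = 8

rB=8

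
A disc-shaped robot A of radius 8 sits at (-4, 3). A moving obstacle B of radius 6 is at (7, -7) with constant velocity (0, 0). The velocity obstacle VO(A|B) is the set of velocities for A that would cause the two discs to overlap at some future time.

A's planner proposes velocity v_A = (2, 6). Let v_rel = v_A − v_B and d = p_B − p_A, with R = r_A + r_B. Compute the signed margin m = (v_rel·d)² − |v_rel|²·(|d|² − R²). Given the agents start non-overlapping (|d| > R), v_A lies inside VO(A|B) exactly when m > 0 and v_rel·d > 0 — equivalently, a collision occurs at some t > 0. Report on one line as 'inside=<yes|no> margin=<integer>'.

d = (11, -10),  |d|² = 221;  R = 8+6 = 14,  c = 221−14² = 25
v_rel = (2, 6),  |v_rel|² = 40;  v_rel·d = (2)·(11) + (6)·(-10) = -38
40·t² + 76·t + 25 = 0  ⇒  m = (-38)² − 40·25 = 444
m = 444 > 0,  v_rel·d = -38 < 0  ⇒  outside

inside=no margin=444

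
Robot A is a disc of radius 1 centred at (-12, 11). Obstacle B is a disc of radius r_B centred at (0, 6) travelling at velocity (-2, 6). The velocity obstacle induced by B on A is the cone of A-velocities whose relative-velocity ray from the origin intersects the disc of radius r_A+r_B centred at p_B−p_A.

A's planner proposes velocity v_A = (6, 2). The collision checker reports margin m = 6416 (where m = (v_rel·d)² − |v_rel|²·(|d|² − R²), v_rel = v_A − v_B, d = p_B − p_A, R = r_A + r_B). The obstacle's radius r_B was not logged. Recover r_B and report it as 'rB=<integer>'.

m = 6416
d = (12, -5);  v_rel = (8, -4),  |v_rel|² = 80
v_rel×d = (8)·(-5) − (-4)·(12) = 8
since m = R²·80 − 8²:  R² = (64 + 6416) / 80 = 81
R = √81 = 9  ⇒  r_B = 9 − 1 = 8

rB=8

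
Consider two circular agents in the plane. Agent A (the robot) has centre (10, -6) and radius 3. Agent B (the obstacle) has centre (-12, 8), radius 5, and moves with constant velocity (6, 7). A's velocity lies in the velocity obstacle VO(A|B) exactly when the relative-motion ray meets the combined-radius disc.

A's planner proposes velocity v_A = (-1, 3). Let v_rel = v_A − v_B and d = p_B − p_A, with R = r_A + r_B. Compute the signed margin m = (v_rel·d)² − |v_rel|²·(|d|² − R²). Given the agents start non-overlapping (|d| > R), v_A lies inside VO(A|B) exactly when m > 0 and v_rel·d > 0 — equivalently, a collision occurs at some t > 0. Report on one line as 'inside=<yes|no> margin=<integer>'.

d = (-22, 14),  |d|² = 680;  R = 3+5 = 8,  c = 680−8² = 616
v_rel = (-7, -4),  |v_rel|² = 65;  v_rel·d = (-7)·(-22) + (-4)·(14) = 98
65·t² − 196·t + 616 = 0  ⇒  m = 98² − 65·616 = -30436
m = -30436 < 0,  v_rel·d = 98 > 0  ⇒  outside

inside=no margin=-30436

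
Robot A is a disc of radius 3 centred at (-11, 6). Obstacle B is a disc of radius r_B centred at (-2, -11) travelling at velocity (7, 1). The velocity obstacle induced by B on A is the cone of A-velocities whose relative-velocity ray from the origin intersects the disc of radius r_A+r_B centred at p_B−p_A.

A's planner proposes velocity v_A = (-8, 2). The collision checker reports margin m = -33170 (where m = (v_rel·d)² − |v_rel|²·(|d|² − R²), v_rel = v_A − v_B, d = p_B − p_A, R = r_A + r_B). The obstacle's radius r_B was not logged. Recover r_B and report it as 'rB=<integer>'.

m = -33170
d = (9, -17);  v_rel = (-15, 1),  |v_rel|² = 226
v_rel×d = (-15)·(-17) − (1)·(9) = 246
since m = R²·226 − 246²:  R² = (60516 + -33170) / 226 = 121
R = √121 = 11  ⇒  r_B = 11 − 3 = 8

rB=8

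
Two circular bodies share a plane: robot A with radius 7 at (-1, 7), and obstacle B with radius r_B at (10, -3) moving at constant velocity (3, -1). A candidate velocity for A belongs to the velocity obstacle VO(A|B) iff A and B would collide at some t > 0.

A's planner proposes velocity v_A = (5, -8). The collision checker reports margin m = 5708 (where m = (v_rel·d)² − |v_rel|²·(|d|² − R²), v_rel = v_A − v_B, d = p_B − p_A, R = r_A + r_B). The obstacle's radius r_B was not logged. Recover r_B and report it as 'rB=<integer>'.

m = 5708
d = (11, -10);  v_rel = (2, -7),  |v_rel|² = 53
v_rel×d = (2)·(-10) − (-7)·(11) = 57
since m = R²·53 − 57²:  R² = (3249 + 5708) / 53 = 169
R = √169 = 13  ⇒  r_B = 13 − 7 = 6

rB=6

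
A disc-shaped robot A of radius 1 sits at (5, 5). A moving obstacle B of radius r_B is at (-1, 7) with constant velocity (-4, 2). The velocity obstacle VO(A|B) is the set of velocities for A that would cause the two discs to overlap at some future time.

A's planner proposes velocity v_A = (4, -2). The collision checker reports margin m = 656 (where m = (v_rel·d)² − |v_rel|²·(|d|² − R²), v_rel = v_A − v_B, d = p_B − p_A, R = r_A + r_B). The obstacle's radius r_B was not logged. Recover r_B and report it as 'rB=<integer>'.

m = 656
d = (-6, 2);  v_rel = (8, -4),  |v_rel|² = 80
v_rel×d = (8)·(2) − (-4)·(-6) = -8
since m = R²·80 − (-8)²:  R² = (64 + 656) / 80 = 9
R = √9 = 3  ⇒  r_B = 3 − 1 = 2

rB=2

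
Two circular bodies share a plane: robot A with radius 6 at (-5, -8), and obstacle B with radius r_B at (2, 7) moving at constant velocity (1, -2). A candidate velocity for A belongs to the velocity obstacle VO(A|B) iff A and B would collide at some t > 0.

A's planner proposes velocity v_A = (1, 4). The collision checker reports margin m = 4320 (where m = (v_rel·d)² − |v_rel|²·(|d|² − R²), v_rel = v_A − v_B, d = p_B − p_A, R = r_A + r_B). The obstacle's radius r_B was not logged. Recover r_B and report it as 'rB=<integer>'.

m = 4320
d = (7, 15);  v_rel = (0, 6),  |v_rel|² = 36
v_rel×d = (0)·(15) − (6)·(7) = -42
since m = R²·36 − (-42)²:  R² = (1764 + 4320) / 36 = 169
R = √169 = 13  ⇒  r_B = 13 − 6 = 7

rB=7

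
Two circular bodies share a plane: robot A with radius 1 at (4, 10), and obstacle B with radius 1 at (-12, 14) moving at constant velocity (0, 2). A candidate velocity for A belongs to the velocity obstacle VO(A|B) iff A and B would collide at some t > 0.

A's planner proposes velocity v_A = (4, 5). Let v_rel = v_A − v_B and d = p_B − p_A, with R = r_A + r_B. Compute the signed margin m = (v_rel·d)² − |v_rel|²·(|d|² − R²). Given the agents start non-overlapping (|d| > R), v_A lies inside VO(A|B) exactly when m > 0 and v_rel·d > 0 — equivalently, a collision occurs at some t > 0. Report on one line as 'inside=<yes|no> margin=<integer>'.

d = (-16, 4),  |d|² = 272;  R = 1+1 = 2,  c = 272−2² = 268
v_rel = (4, 3),  |v_rel|² = 25;  v_rel·d = (4)·(-16) + (3)·(4) = -52
25·t² + 104·t + 268 = 0  ⇒  m = (-52)² − 25·268 = -3996
m = -3996 < 0,  v_rel·d = -52 < 0  ⇒  outside

inside=no margin=-3996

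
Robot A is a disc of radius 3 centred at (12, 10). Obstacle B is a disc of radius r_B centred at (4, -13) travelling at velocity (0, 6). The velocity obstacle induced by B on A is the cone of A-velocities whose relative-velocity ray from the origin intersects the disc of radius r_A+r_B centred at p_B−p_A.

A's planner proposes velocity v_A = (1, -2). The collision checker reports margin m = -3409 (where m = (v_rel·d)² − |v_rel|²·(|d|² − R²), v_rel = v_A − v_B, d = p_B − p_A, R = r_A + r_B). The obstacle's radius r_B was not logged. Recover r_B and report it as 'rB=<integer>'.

m = -3409
d = (-8, -23);  v_rel = (1, -8),  |v_rel|² = 65
v_rel×d = (1)·(-23) − (-8)·(-8) = -87
since m = R²·65 − (-87)²:  R² = (7569 + -3409) / 65 = 64
R = √64 = 8  ⇒  r_B = 8 − 3 = 5

rB=5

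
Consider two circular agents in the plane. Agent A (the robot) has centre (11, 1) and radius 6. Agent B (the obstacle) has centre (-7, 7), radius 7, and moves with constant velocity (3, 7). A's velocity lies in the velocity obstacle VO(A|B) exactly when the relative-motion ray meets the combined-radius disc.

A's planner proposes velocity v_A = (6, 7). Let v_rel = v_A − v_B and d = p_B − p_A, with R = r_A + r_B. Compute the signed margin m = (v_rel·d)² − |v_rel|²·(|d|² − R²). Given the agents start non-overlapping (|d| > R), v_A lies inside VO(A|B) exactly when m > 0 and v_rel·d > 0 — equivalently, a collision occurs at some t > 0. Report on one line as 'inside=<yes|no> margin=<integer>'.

d = (-18, 6),  |d|² = 360;  R = 6+7 = 13,  c = 360−13² = 191
v_rel = (3, 0),  |v_rel|² = 9;  v_rel·d = (3)·(-18) + (0)·(6) = -54
9·t² + 108·t + 191 = 0  ⇒  m = (-54)² − 9·191 = 1197
m = 1197 > 0,  v_rel·d = -54 < 0  ⇒  outside

inside=no margin=1197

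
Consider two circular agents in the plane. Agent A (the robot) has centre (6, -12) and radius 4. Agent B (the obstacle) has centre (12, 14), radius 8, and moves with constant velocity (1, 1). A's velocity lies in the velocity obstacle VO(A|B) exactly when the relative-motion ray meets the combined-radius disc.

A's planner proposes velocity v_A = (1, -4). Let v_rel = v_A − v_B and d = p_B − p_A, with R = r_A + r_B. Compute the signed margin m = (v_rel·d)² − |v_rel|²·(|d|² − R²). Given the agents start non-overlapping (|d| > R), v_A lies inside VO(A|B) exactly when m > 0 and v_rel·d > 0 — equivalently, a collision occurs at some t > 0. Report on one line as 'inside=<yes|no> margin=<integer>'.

d = (6, 26),  |d|² = 712;  R = 4+8 = 12,  c = 712−12² = 568
v_rel = (0, -5),  |v_rel|² = 25;  v_rel·d = (0)·(6) + (-5)·(26) = -130
25·t² + 260·t + 568 = 0  ⇒  m = (-130)² − 25·568 = 2700
m = 2700 > 0,  v_rel·d = -130 < 0  ⇒  outside

inside=no margin=2700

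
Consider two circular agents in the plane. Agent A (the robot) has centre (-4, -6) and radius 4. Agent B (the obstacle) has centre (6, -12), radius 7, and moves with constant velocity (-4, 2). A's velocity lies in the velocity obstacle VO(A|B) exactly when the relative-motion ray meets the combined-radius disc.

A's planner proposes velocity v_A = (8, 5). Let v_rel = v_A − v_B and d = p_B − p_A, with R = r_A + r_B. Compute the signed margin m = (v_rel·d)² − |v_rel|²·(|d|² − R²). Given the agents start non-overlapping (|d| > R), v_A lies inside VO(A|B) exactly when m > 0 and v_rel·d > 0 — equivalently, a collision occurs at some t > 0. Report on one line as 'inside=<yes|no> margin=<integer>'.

d = (10, -6),  |d|² = 136;  R = 4+7 = 11,  c = 136−11² = 15
v_rel = (12, 3),  |v_rel|² = 153;  v_rel·d = (12)·(10) + (3)·(-6) = 102
153·t² − 204·t + 15 = 0  ⇒  m = 102² − 153·15 = 8109
m = 8109 > 0,  v_rel·d = 102 > 0  ⇒  inside

inside=yes margin=8109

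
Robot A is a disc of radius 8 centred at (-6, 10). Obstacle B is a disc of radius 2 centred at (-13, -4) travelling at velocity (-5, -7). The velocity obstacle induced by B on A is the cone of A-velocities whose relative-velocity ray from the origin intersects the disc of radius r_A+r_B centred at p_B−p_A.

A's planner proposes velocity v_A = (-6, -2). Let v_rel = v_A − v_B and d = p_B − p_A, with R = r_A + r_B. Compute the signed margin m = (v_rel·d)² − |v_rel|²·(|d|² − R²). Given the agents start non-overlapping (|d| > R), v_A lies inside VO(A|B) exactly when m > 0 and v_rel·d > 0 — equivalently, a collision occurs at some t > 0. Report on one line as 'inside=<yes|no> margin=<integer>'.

d = (-7, -14),  |d|² = 245;  R = 8+2 = 10,  c = 245−10² = 145
v_rel = (-1, 5),  |v_rel|² = 26;  v_rel·d = (-1)·(-7) + (5)·(-14) = -63
26·t² + 126·t + 145 = 0  ⇒  m = (-63)² − 26·145 = 199
m = 199 > 0,  v_rel·d = -63 < 0  ⇒  outside

inside=no margin=199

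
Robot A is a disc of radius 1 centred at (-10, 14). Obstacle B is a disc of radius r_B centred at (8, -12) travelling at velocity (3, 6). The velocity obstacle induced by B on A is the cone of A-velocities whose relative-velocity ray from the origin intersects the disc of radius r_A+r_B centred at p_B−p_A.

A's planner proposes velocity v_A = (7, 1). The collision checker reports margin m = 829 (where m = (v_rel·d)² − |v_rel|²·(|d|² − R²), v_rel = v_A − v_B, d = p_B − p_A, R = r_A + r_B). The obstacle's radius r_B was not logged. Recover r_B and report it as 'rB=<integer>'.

m = 829
d = (18, -26);  v_rel = (4, -5),  |v_rel|² = 41
v_rel×d = (4)·(-26) − (-5)·(18) = -14
since m = R²·41 − (-14)²:  R² = (196 + 829) / 41 = 25
R = √25 = 5  ⇒  r_B = 5 − 1 = 4

rB=4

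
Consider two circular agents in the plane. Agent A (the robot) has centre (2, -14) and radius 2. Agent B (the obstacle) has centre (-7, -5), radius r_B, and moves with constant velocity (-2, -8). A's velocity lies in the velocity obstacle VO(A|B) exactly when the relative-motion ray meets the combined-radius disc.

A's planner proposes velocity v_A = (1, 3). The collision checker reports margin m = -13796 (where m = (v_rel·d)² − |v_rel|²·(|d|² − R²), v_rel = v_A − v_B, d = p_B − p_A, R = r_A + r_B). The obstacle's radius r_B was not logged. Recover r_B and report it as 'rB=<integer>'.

m = -13796
d = (-9, 9);  v_rel = (3, 11),  |v_rel|² = 130
v_rel×d = (3)·(9) − (11)·(-9) = 126
since m = R²·130 − 126²:  R² = (15876 + -13796) / 130 = 16
R = √16 = 4  ⇒  r_B = 4 − 2 = 2

rB=2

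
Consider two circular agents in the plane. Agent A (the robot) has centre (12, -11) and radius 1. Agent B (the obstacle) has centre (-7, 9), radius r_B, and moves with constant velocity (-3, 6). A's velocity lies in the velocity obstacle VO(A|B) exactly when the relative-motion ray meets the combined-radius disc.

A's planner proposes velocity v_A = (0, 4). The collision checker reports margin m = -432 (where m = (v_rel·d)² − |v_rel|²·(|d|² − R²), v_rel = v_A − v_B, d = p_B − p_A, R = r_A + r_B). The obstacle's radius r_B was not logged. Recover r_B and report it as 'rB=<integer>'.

m = -432
d = (-19, 20);  v_rel = (3, -2),  |v_rel|² = 13
v_rel×d = (3)·(20) − (-2)·(-19) = 22
since m = R²·13 − 22²:  R² = (484 + -432) / 13 = 4
R = √4 = 2  ⇒  r_B = 2 − 1 = 1

rB=1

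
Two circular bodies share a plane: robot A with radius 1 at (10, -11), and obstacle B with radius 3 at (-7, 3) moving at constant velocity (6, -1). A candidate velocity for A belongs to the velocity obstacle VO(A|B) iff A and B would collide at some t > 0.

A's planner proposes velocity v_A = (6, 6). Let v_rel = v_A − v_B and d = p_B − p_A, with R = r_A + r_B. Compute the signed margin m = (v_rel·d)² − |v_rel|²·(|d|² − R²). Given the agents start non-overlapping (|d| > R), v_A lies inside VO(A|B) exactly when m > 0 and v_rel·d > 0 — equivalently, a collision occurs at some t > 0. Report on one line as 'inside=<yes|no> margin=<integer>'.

d = (-17, 14),  |d|² = 485;  R = 1+3 = 4,  c = 485−4² = 469
v_rel = (0, 7),  |v_rel|² = 49;  v_rel·d = (0)·(-17) + (7)·(14) = 98
49·t² − 196·t + 469 = 0  ⇒  m = 98² − 49·469 = -13377
m = -13377 < 0,  v_rel·d = 98 > 0  ⇒  outside

inside=no margin=-13377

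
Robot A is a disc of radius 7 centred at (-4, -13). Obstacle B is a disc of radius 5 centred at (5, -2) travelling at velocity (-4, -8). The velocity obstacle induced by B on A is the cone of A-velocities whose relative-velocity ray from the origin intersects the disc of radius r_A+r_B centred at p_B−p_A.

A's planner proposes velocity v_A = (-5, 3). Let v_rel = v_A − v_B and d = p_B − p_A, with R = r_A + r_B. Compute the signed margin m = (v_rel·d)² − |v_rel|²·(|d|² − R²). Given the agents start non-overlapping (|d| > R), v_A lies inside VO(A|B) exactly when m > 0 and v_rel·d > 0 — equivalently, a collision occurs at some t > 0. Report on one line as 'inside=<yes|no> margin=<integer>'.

d = (9, 11),  |d|² = 202;  R = 7+5 = 12,  c = 202−12² = 58
v_rel = (-1, 11),  |v_rel|² = 122;  v_rel·d = (-1)·(9) + (11)·(11) = 112
122·t² − 224·t + 58 = 0  ⇒  m = 112² − 122·58 = 5468
m = 5468 > 0,  v_rel·d = 112 > 0  ⇒  inside

inside=yes margin=5468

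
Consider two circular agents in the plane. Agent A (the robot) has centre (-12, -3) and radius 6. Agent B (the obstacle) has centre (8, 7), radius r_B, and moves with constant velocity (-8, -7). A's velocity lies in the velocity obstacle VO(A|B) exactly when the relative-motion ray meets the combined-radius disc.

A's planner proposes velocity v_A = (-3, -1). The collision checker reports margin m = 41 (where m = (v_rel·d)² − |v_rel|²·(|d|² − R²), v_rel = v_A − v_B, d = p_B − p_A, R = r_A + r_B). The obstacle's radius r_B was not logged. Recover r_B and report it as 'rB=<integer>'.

m = 41
d = (20, 10);  v_rel = (5, 6),  |v_rel|² = 61
v_rel×d = (5)·(10) − (6)·(20) = -70
since m = R²·61 − (-70)²:  R² = (4900 + 41) / 61 = 81
R = √81 = 9  ⇒  r_B = 9 − 6 = 3

rB=3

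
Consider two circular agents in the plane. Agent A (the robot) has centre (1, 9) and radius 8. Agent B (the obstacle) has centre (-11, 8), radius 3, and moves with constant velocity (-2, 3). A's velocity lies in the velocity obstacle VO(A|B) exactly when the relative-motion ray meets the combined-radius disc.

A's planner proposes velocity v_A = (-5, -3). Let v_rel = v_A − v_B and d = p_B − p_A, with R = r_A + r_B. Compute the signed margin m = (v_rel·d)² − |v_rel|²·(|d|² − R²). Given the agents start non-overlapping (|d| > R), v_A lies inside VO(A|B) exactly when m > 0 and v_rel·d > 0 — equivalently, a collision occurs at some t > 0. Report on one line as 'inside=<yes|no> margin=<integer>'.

d = (-12, -1),  |d|² = 145;  R = 8+3 = 11,  c = 145−11² = 24
v_rel = (-3, -6),  |v_rel|² = 45;  v_rel·d = (-3)·(-12) + (-6)·(-1) = 42
45·t² − 84·t + 24 = 0  ⇒  m = 42² − 45·24 = 684
m = 684 > 0,  v_rel·d = 42 > 0  ⇒  inside

inside=yes margin=684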